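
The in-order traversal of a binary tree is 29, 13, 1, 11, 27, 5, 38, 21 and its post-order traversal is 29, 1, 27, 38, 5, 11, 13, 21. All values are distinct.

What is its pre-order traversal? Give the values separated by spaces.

21 13 29 11 1 5 27 38

The last element of post-order is the root; it splits in-order into left and right subtrees.
Root 21: left subtree has 7 nodes {29, 13, 1, 11, 27, 5, 38}, right has 0 { }.
  Root 13: left subtree has 1 node {29}, right has 5 {1, 11, 27, 5, 38}.
    Root 11: left subtree has 1 node {1}, right has 3 {27, 5, 38}.
      Root 5: left subtree has 1 node {27}, right has 1 {38}.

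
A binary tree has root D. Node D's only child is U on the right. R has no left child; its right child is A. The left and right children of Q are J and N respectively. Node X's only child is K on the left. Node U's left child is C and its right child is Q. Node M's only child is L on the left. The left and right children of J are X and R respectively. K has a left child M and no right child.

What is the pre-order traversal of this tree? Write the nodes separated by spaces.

Pre-order visits the node, then its left subtree, then its right subtree.
Visit D.
At D: no left child.
At D: go right to U.
  Visit U.
  At U: go left to C.
    C is a leaf — visit C.
  At U: go right to Q.
    Visit Q.
    At Q: go left to J.
      Visit J.
      At J: go left to X.
        Visit X.
        At X: go left to K.
          Visit K.
          At K: go left to M.
            Visit M.
            At M: go left to L.
              L is a leaf — visit L.
            At M: no right child.
          At K: no right child.
        At X: no right child.
      At J: go right to R.
        Visit R.
        At R: no left child.
        At R: go right to A.
          A is a leaf — visit A.
    At Q: go right to N.
      N is a leaf — visit N.

D U C Q J X K M L R A N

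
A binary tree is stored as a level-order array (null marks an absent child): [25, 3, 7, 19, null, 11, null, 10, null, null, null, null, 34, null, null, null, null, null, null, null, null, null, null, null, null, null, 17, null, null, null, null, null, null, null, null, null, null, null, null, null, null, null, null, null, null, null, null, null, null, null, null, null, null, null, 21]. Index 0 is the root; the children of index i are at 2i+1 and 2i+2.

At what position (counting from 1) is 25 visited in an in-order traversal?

4

In-order visits the left subtree, then the node, then the right subtree.
At 25: go left to 3.
  At 3: go left to 19.
    At 19: go left to 10.
      10 is a leaf — visit 10.
    Visit 19.
    At 19: no right child.
  Visit 3.
  At 3: no right child.
Visit 25.
At 25: go right to 7.
  At 7: go left to 11.
    At 11: no left child.
    Visit 11.
    At 11: go right to 34.
      At 34: no left child.
      Visit 34.
      At 34: go right to 17.
        At 17: no left child.
        Visit 17.
        At 17: go right to 21.
          21 is a leaf — visit 21.
  Visit 7.
  At 7: no right child.
Full in-order sequence: 10, 19, 3, 25, 11, 34, 17, 21, 7.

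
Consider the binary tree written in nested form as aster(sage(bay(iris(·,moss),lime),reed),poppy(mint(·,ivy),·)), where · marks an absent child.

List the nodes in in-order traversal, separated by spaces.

iris moss bay lime sage reed aster mint ivy poppy

In-order visits the left subtree, then the node, then the right subtree.
At aster: go left to sage.
  At sage: go left to bay.
    At bay: go left to iris.
      At iris: no left child.
      Visit iris.
      At iris: go right to moss.
        moss is a leaf — visit moss.
    Visit bay.
    At bay: go right to lime.
      lime is a leaf — visit lime.
  Visit sage.
  At sage: go right to reed.
    reed is a leaf — visit reed.
Visit aster.
At aster: go right to poppy.
  At poppy: go left to mint.
    At mint: no left child.
    Visit mint.
    At mint: go right to ivy.
      ivy is a leaf — visit ivy.
  Visit poppy.
  At poppy: no right child.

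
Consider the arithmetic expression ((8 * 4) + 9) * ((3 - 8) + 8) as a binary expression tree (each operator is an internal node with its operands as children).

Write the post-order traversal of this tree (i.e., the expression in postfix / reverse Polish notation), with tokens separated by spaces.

Post-order on an expression tree gives postfix notation: for each operator, emit left operand, right operand, then the operator.

8 4 * 9 + 3 8 - 8 + *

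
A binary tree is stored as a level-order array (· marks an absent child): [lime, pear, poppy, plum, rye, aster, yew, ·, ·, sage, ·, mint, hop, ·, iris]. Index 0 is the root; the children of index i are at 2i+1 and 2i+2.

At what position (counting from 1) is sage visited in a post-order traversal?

Post-order visits the left subtree, then the right subtree, then the node.
At lime: go left to pear.
  At pear: go left to plum.
    plum is a leaf — visit plum.
  At pear: go right to rye.
    At rye: go left to sage.
      sage is a leaf — visit sage.
    At rye: no right child.
    Visit rye.
  Visit pear.
At lime: go right to poppy.
  At poppy: go left to aster.
    At aster: go left to mint.
      mint is a leaf — visit mint.
    At aster: go right to hop.
      hop is a leaf — visit hop.
    Visit aster.
  At poppy: go right to yew.
    At yew: no left child.
    At yew: go right to iris.
      iris is a leaf — visit iris.
    Visit yew.
  Visit poppy.
Visit lime.
Full post-order sequence: plum, sage, rye, pear, mint, hop, aster, iris, yew, poppy, lime.

2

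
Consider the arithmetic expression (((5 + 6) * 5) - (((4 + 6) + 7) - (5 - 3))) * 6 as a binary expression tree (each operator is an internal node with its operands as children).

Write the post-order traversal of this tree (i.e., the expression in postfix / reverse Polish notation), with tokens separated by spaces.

Post-order on an expression tree gives postfix notation: for each operator, emit left operand, right operand, then the operator.

5 6 + 5 * 4 6 + 7 + 5 3 - - - 6 *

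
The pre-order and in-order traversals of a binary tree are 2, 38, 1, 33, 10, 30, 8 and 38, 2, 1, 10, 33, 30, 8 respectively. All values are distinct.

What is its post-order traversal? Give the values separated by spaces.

38 10 8 30 33 1 2

The first element of pre-order is the root; it splits in-order into left and right subtrees.
Root 2: left subtree has 1 node {38}, right has 5 {1, 10, 33, 30, 8}.
  Root 1: left subtree has 0 nodes { }, right has 4 {10, 33, 30, 8}.
    Root 33: left subtree has 1 node {10}, right has 2 {30, 8}.
      Root 30: left subtree has 0 nodes { }, right has 1 {8}.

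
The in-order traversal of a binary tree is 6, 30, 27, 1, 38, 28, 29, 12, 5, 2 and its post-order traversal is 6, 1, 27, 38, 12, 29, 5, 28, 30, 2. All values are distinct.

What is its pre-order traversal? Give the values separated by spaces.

2 30 6 28 38 27 1 5 29 12

The last element of post-order is the root; it splits in-order into left and right subtrees.
Root 2: left subtree has 9 nodes {6, 30, 27, 1, 38, 28, 29, 12, 5}, right has 0 { }.
  Root 30: left subtree has 1 node {6}, right has 7 {27, 1, 38, 28, 29, 12, 5}.
    Root 28: left subtree has 3 nodes {27, 1, 38}, right has 3 {29, 12, 5}.
      Root 38: left subtree has 2 nodes {27, 1}, right has 0 { }.
        Root 27: left subtree has 0 nodes { }, right has 1 {1}.
      Root 5: left subtree has 2 nodes {29, 12}, right has 0 { }.
        Root 29: left subtree has 0 nodes { }, right has 1 {12}.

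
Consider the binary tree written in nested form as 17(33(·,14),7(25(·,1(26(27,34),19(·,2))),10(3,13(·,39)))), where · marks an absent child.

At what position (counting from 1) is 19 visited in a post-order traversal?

Post-order visits the left subtree, then the right subtree, then the node.
At 17: go left to 33.
  At 33: no left child.
  At 33: go right to 14.
    14 is a leaf — visit 14.
  Visit 33.
At 17: go right to 7.
  At 7: go left to 25.
    At 25: no left child.
    At 25: go right to 1.
      At 1: go left to 26.
        At 26: go left to 27.
          27 is a leaf — visit 27.
        At 26: go right to 34.
          34 is a leaf — visit 34.
        Visit 26.
      At 1: go right to 19.
        At 19: no left child.
        At 19: go right to 2.
          2 is a leaf — visit 2.
        Visit 19.
      Visit 1.
    Visit 25.
  At 7: go right to 10.
    At 10: go left to 3.
      3 is a leaf — visit 3.
    At 10: go right to 13.
      At 13: no left child.
      At 13: go right to 39.
        39 is a leaf — visit 39.
      Visit 13.
    Visit 10.
  Visit 7.
Visit 17.
Full post-order sequence: 14, 33, 27, 34, 26, 2, 19, 1, 25, 3, 39, 13, 10, 7, 17.

7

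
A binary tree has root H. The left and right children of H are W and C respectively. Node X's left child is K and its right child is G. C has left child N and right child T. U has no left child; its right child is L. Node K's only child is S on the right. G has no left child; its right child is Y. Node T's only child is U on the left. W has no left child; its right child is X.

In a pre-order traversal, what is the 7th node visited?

Pre-order visits the node, then its left subtree, then its right subtree.
Visit H.
At H: go left to W.
  Visit W.
  At W: no left child.
  At W: go right to X.
    Visit X.
    At X: go left to K.
      Visit K.
      At K: no left child.
      At K: go right to S.
        S is a leaf — visit S.
    At X: go right to G.
      Visit G.
      At G: no left child.
      At G: go right to Y.
        Y is a leaf — visit Y.
At H: go right to C.
  Visit C.
  At C: go left to N.
    N is a leaf — visit N.
  At C: go right to T.
    Visit T.
    At T: go left to U.
      Visit U.
      At U: no left child.
      At U: go right to L.
        L is a leaf — visit L.
    At T: no right child.
Full pre-order sequence: H, W, X, K, S, G, Y, C, N, T, U, L.

Y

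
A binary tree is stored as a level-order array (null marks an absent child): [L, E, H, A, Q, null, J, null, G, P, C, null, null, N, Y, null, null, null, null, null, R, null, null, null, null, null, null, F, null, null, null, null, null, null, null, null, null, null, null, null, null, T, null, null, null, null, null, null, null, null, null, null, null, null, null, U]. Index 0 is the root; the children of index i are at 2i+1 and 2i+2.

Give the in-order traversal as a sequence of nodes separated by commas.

A, G, E, P, T, R, Q, C, L, H, U, F, N, J, Y

In-order visits the left subtree, then the node, then the right subtree.
At L: go left to E.
  At E: go left to A.
    At A: no left child.
    Visit A.
    At A: go right to G.
      G is a leaf — visit G.
  Visit E.
  At E: go right to Q.
    At Q: go left to P.
      At P: no left child.
      Visit P.
      At P: go right to R.
        At R: go left to T.
          T is a leaf — visit T.
        Visit R.
        At R: no right child.
    Visit Q.
    At Q: go right to C.
      C is a leaf — visit C.
Visit L.
At L: go right to H.
  At H: no left child.
  Visit H.
  At H: go right to J.
    At J: go left to N.
      At N: go left to F.
        At F: go left to U.
          U is a leaf — visit U.
        Visit F.
        At F: no right child.
      Visit N.
      At N: no right child.
    Visit J.
    At J: go right to Y.
      Y is a leaf — visit Y.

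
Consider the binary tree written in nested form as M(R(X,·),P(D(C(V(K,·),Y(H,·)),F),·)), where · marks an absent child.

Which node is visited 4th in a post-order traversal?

Post-order visits the left subtree, then the right subtree, then the node.
At M: go left to R.
  At R: go left to X.
    X is a leaf — visit X.
  At R: no right child.
  Visit R.
At M: go right to P.
  At P: go left to D.
    At D: go left to C.
      At C: go left to V.
        At V: go left to K.
          K is a leaf — visit K.
        At V: no right child.
        Visit V.
      At C: go right to Y.
        At Y: go left to H.
          H is a leaf — visit H.
        At Y: no right child.
        Visit Y.
      Visit C.
    At D: go right to F.
      F is a leaf — visit F.
    Visit D.
  At P: no right child.
  Visit P.
Visit M.
Full post-order sequence: X, R, K, V, H, Y, C, F, D, P, M.

V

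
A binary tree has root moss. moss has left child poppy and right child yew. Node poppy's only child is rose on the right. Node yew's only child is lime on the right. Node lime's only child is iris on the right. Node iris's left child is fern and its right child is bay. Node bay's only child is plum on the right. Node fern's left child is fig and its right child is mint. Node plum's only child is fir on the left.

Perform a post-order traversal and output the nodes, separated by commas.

rose, poppy, fig, mint, fern, fir, plum, bay, iris, lime, yew, moss

Post-order visits the left subtree, then the right subtree, then the node.
At moss: go left to poppy.
  At poppy: no left child.
  At poppy: go right to rose.
    rose is a leaf — visit rose.
  Visit poppy.
At moss: go right to yew.
  At yew: no left child.
  At yew: go right to lime.
    At lime: no left child.
    At lime: go right to iris.
      At iris: go left to fern.
        At fern: go left to fig.
          fig is a leaf — visit fig.
        At fern: go right to mint.
          mint is a leaf — visit mint.
        Visit fern.
      At iris: go right to bay.
        At bay: no left child.
        At bay: go right to plum.
          At plum: go left to fir.
            fir is a leaf — visit fir.
          At plum: no right child.
          Visit plum.
        Visit bay.
      Visit iris.
    Visit lime.
  Visit yew.
Visit moss.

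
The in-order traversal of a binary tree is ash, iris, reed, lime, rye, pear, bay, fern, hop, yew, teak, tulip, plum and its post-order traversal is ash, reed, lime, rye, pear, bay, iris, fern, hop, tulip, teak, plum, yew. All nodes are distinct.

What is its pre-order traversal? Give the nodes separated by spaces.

yew hop fern iris ash bay pear rye lime reed plum teak tulip

The last element of post-order is the root; it splits in-order into left and right subtrees.
Root yew: left subtree has 9 nodes {ash, iris, reed, lime, rye, pear, bay, fern, hop}, right has 3 {teak, tulip, plum}.
  Root hop: left subtree has 8 nodes {ash, iris, reed, lime, rye, pear, bay, fern}, right has 0 { }.
    Root fern: left subtree has 7 nodes {ash, iris, reed, lime, rye, pear, bay}, right has 0 { }.
      Root iris: left subtree has 1 node {ash}, right has 5 {reed, lime, rye, pear, bay}.
        Root bay: left subtree has 4 nodes {reed, lime, rye, pear}, right has 0 { }.
          Root pear: left subtree has 3 nodes {reed, lime, rye}, right has 0 { }.
            Root rye: left subtree has 2 nodes {reed, lime}, right has 0 { }.
              Root lime: left subtree has 1 node {reed}, right has 0 { }.
  Root plum: left subtree has 2 nodes {teak, tulip}, right has 0 { }.
    Root teak: left subtree has 0 nodes { }, right has 1 {tulip}.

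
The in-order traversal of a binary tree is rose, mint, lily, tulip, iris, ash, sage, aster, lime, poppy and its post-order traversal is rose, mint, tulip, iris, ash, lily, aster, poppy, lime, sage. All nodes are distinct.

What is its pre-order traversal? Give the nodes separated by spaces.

sage lily mint rose ash iris tulip lime aster poppy

The last element of post-order is the root; it splits in-order into left and right subtrees.
Root sage: left subtree has 6 nodes {rose, mint, lily, tulip, iris, ash}, right has 3 {aster, lime, poppy}.
  Root lily: left subtree has 2 nodes {rose, mint}, right has 3 {tulip, iris, ash}.
    Root mint: left subtree has 1 node {rose}, right has 0 { }.
    Root ash: left subtree has 2 nodes {tulip, iris}, right has 0 { }.
      Root iris: left subtree has 1 node {tulip}, right has 0 { }.
  Root lime: left subtree has 1 node {aster}, right has 1 {poppy}.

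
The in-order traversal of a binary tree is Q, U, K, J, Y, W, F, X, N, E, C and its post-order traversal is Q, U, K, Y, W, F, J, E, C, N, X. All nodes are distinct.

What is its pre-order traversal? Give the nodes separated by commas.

The last element of post-order is the root; it splits in-order into left and right subtrees.
Root X: left subtree has 7 nodes {Q, U, K, J, Y, W, F}, right has 3 {N, E, C}.
  Root J: left subtree has 3 nodes {Q, U, K}, right has 3 {Y, W, F}.
    Root K: left subtree has 2 nodes {Q, U}, right has 0 { }.
      Root U: left subtree has 1 node {Q}, right has 0 { }.
    Root F: left subtree has 2 nodes {Y, W}, right has 0 { }.
      Root W: left subtree has 1 node {Y}, right has 0 { }.
  Root N: left subtree has 0 nodes { }, right has 2 {E, C}.
    Root C: left subtree has 1 node {E}, right has 0 { }.

X, J, K, U, Q, F, W, Y, N, C, E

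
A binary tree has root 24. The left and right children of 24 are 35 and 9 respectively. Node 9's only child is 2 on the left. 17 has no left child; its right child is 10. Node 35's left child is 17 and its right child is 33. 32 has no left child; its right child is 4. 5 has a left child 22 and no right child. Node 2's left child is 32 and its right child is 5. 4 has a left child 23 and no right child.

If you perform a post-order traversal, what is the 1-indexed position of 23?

Post-order visits the left subtree, then the right subtree, then the node.
At 24: go left to 35.
  At 35: go left to 17.
    At 17: no left child.
    At 17: go right to 10.
      10 is a leaf — visit 10.
    Visit 17.
  At 35: go right to 33.
    33 is a leaf — visit 33.
  Visit 35.
At 24: go right to 9.
  At 9: go left to 2.
    At 2: go left to 32.
      At 32: no left child.
      At 32: go right to 4.
        At 4: go left to 23.
          23 is a leaf — visit 23.
        At 4: no right child.
        Visit 4.
      Visit 32.
    At 2: go right to 5.
      At 5: go left to 22.
        22 is a leaf — visit 22.
      At 5: no right child.
      Visit 5.
    Visit 2.
  At 9: no right child.
  Visit 9.
Visit 24.
Full post-order sequence: 10, 17, 33, 35, 23, 4, 32, 22, 5, 2, 9, 24.

5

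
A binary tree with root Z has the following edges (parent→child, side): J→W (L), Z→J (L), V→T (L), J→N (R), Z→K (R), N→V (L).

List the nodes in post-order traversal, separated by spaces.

Post-order visits the left subtree, then the right subtree, then the node.
At Z: go left to J.
  At J: go left to W.
    W is a leaf — visit W.
  At J: go right to N.
    At N: go left to V.
      At V: go left to T.
        T is a leaf — visit T.
      At V: no right child.
      Visit V.
    At N: no right child.
    Visit N.
  Visit J.
At Z: go right to K.
  K is a leaf — visit K.
Visit Z.

W T V N J K Z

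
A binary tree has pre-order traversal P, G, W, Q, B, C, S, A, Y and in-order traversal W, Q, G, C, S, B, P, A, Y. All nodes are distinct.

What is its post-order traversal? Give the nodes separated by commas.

The first element of pre-order is the root; it splits in-order into left and right subtrees.
Root P: left subtree has 6 nodes {W, Q, G, C, S, B}, right has 2 {A, Y}.
  Root G: left subtree has 2 nodes {W, Q}, right has 3 {C, S, B}.
    Root W: left subtree has 0 nodes { }, right has 1 {Q}.
    Root B: left subtree has 2 nodes {C, S}, right has 0 { }.
      Root C: left subtree has 0 nodes { }, right has 1 {S}.
  Root A: left subtree has 0 nodes { }, right has 1 {Y}.

Q, W, S, C, B, G, Y, A, P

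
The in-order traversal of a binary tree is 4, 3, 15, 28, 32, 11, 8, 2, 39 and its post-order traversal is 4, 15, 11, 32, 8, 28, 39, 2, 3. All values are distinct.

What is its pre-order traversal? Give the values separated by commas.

3, 4, 2, 28, 15, 8, 32, 11, 39

The last element of post-order is the root; it splits in-order into left and right subtrees.
Root 3: left subtree has 1 node {4}, right has 7 {15, 28, 32, 11, 8, 2, 39}.
  Root 2: left subtree has 5 nodes {15, 28, 32, 11, 8}, right has 1 {39}.
    Root 28: left subtree has 1 node {15}, right has 3 {32, 11, 8}.
      Root 8: left subtree has 2 nodes {32, 11}, right has 0 { }.
        Root 32: left subtree has 0 nodes { }, right has 1 {11}.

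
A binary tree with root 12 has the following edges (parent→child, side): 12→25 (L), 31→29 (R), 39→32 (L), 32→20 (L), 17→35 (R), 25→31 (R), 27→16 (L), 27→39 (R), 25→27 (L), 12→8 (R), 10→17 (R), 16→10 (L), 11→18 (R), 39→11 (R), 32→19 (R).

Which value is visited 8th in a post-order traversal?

Post-order visits the left subtree, then the right subtree, then the node.
At 12: go left to 25.
  At 25: go left to 27.
    At 27: go left to 16.
      At 16: go left to 10.
        At 10: no left child.
        At 10: go right to 17.
          At 17: no left child.
          At 17: go right to 35.
            35 is a leaf — visit 35.
          Visit 17.
        Visit 10.
      At 16: no right child.
      Visit 16.
    At 27: go right to 39.
      At 39: go left to 32.
        At 32: go left to 20.
          20 is a leaf — visit 20.
        At 32: go right to 19.
          19 is a leaf — visit 19.
        Visit 32.
      At 39: go right to 11.
        At 11: no left child.
        At 11: go right to 18.
          18 is a leaf — visit 18.
        Visit 11.
      Visit 39.
    Visit 27.
  At 25: go right to 31.
    At 31: no left child.
    At 31: go right to 29.
      29 is a leaf — visit 29.
    Visit 31.
  Visit 25.
At 12: go right to 8.
  8 is a leaf — visit 8.
Visit 12.
Full post-order sequence: 35, 17, 10, 16, 20, 19, 32, 18, 11, 39, 27, 29, 31, 25, 8, 12.

18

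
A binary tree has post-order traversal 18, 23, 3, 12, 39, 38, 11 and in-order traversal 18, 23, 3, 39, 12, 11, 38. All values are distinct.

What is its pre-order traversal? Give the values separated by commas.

11, 39, 3, 23, 18, 12, 38

The last element of post-order is the root; it splits in-order into left and right subtrees.
Root 11: left subtree has 5 nodes {18, 23, 3, 39, 12}, right has 1 {38}.
  Root 39: left subtree has 3 nodes {18, 23, 3}, right has 1 {12}.
    Root 3: left subtree has 2 nodes {18, 23}, right has 0 { }.
      Root 23: left subtree has 1 node {18}, right has 0 { }.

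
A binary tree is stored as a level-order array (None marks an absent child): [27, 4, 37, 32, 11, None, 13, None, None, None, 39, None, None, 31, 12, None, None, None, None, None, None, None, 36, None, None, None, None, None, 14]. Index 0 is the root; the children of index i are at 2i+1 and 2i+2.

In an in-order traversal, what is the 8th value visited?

31

In-order visits the left subtree, then the node, then the right subtree.
At 27: go left to 4.
  At 4: go left to 32.
    32 is a leaf — visit 32.
  Visit 4.
  At 4: go right to 11.
    At 11: no left child.
    Visit 11.
    At 11: go right to 39.
      At 39: no left child.
      Visit 39.
      At 39: go right to 36.
        36 is a leaf — visit 36.
Visit 27.
At 27: go right to 37.
  At 37: no left child.
  Visit 37.
  At 37: go right to 13.
    At 13: go left to 31.
      At 31: no left child.
      Visit 31.
      At 31: go right to 14.
        14 is a leaf — visit 14.
    Visit 13.
    At 13: go right to 12.
      12 is a leaf — visit 12.
Full in-order sequence: 32, 4, 11, 39, 36, 27, 37, 31, 14, 13, 12.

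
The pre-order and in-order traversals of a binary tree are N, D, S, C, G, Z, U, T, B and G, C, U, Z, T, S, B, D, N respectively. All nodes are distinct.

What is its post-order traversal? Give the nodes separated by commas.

The first element of pre-order is the root; it splits in-order into left and right subtrees.
Root N: left subtree has 8 nodes {G, C, U, Z, T, S, B, D}, right has 0 { }.
  Root D: left subtree has 7 nodes {G, C, U, Z, T, S, B}, right has 0 { }.
    Root S: left subtree has 5 nodes {G, C, U, Z, T}, right has 1 {B}.
      Root C: left subtree has 1 node {G}, right has 3 {U, Z, T}.
        Root Z: left subtree has 1 node {U}, right has 1 {T}.

G, U, T, Z, C, B, S, D, N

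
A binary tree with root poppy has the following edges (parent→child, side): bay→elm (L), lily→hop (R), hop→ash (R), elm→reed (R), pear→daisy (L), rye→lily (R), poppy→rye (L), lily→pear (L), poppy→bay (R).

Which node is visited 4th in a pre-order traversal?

Pre-order visits the node, then its left subtree, then its right subtree.
Visit poppy.
At poppy: go left to rye.
  Visit rye.
  At rye: no left child.
  At rye: go right to lily.
    Visit lily.
    At lily: go left to pear.
      Visit pear.
      At pear: go left to daisy.
        daisy is a leaf — visit daisy.
      At pear: no right child.
    At lily: go right to hop.
      Visit hop.
      At hop: no left child.
      At hop: go right to ash.
        ash is a leaf — visit ash.
At poppy: go right to bay.
  Visit bay.
  At bay: go left to elm.
    Visit elm.
    At elm: no left child.
    At elm: go right to reed.
      reed is a leaf — visit reed.
  At bay: no right child.
Full pre-order sequence: poppy, rye, lily, pear, daisy, hop, ash, bay, elm, reed.

pear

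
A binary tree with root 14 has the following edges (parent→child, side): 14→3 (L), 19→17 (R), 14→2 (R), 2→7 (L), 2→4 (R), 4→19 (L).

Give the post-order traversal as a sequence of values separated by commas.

Post-order visits the left subtree, then the right subtree, then the node.
At 14: go left to 3.
  3 is a leaf — visit 3.
At 14: go right to 2.
  At 2: go left to 7.
    7 is a leaf — visit 7.
  At 2: go right to 4.
    At 4: go left to 19.
      At 19: no left child.
      At 19: go right to 17.
        17 is a leaf — visit 17.
      Visit 19.
    At 4: no right child.
    Visit 4.
  Visit 2.
Visit 14.

3, 7, 17, 19, 4, 2, 14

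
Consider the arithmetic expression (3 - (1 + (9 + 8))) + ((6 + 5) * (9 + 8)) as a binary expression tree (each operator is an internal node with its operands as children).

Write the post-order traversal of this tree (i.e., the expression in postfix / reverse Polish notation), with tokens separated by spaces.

Post-order on an expression tree gives postfix notation: for each operator, emit left operand, right operand, then the operator.

3 1 9 8 + + - 6 5 + 9 8 + * +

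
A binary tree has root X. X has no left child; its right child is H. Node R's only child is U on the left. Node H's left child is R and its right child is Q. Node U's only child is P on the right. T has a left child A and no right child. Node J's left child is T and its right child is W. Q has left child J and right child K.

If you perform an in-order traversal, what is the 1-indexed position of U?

2

In-order visits the left subtree, then the node, then the right subtree.
At X: no left child.
Visit X.
At X: go right to H.
  At H: go left to R.
    At R: go left to U.
      At U: no left child.
      Visit U.
      At U: go right to P.
        P is a leaf — visit P.
    Visit R.
    At R: no right child.
  Visit H.
  At H: go right to Q.
    At Q: go left to J.
      At J: go left to T.
        At T: go left to A.
          A is a leaf — visit A.
        Visit T.
        At T: no right child.
      Visit J.
      At J: go right to W.
        W is a leaf — visit W.
    Visit Q.
    At Q: go right to K.
      K is a leaf — visit K.
Full in-order sequence: X, U, P, R, H, A, T, J, W, Q, K.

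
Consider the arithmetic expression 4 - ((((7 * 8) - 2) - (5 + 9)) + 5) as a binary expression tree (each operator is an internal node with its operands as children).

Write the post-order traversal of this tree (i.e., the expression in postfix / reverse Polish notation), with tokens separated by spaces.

4 7 8 * 2 - 5 9 + - 5 + -

Post-order on an expression tree gives postfix notation: for each operator, emit left operand, right operand, then the operator.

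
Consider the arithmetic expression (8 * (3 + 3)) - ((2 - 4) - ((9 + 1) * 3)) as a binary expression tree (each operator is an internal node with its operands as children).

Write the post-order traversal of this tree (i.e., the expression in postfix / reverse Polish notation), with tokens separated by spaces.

8 3 3 + * 2 4 - 9 1 + 3 * - -

Post-order on an expression tree gives postfix notation: for each operator, emit left operand, right operand, then the operator.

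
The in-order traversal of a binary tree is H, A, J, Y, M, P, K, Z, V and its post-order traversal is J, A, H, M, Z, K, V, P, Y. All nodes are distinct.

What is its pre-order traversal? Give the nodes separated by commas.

Y, H, A, J, P, M, V, K, Z

The last element of post-order is the root; it splits in-order into left and right subtrees.
Root Y: left subtree has 3 nodes {H, A, J}, right has 5 {M, P, K, Z, V}.
  Root H: left subtree has 0 nodes { }, right has 2 {A, J}.
    Root A: left subtree has 0 nodes { }, right has 1 {J}.
  Root P: left subtree has 1 node {M}, right has 3 {K, Z, V}.
    Root V: left subtree has 2 nodes {K, Z}, right has 0 { }.
      Root K: left subtree has 0 nodes { }, right has 1 {Z}.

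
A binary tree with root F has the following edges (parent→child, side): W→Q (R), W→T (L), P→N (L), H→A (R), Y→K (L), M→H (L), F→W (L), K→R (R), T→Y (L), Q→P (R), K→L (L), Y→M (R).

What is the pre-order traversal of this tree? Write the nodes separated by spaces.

Pre-order visits the node, then its left subtree, then its right subtree.
Visit F.
At F: go left to W.
  Visit W.
  At W: go left to T.
    Visit T.
    At T: go left to Y.
      Visit Y.
      At Y: go left to K.
        Visit K.
        At K: go left to L.
          L is a leaf — visit L.
        At K: go right to R.
          R is a leaf — visit R.
      At Y: go right to M.
        Visit M.
        At M: go left to H.
          Visit H.
          At H: no left child.
          At H: go right to A.
            A is a leaf — visit A.
        At M: no right child.
    At T: no right child.
  At W: go right to Q.
    Visit Q.
    At Q: no left child.
    At Q: go right to P.
      Visit P.
      At P: go left to N.
        N is a leaf — visit N.
      At P: no right child.
At F: no right child.

F W T Y K L R M H A Q P N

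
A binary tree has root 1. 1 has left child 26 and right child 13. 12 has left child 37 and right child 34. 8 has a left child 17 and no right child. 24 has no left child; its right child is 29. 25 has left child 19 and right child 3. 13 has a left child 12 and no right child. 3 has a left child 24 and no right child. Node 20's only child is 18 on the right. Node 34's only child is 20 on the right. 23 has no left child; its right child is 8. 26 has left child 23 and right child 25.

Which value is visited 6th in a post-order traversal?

Post-order visits the left subtree, then the right subtree, then the node.
At 1: go left to 26.
  At 26: go left to 23.
    At 23: no left child.
    At 23: go right to 8.
      At 8: go left to 17.
        17 is a leaf — visit 17.
      At 8: no right child.
      Visit 8.
    Visit 23.
  At 26: go right to 25.
    At 25: go left to 19.
      19 is a leaf — visit 19.
    At 25: go right to 3.
      At 3: go left to 24.
        At 24: no left child.
        At 24: go right to 29.
          29 is a leaf — visit 29.
        Visit 24.
      At 3: no right child.
      Visit 3.
    Visit 25.
  Visit 26.
At 1: go right to 13.
  At 13: go left to 12.
    At 12: go left to 37.
      37 is a leaf — visit 37.
    At 12: go right to 34.
      At 34: no left child.
      At 34: go right to 20.
        At 20: no left child.
        At 20: go right to 18.
          18 is a leaf — visit 18.
        Visit 20.
      Visit 34.
    Visit 12.
  At 13: no right child.
  Visit 13.
Visit 1.
Full post-order sequence: 17, 8, 23, 19, 29, 24, 3, 25, 26, 37, 18, 20, 34, 12, 13, 1.

24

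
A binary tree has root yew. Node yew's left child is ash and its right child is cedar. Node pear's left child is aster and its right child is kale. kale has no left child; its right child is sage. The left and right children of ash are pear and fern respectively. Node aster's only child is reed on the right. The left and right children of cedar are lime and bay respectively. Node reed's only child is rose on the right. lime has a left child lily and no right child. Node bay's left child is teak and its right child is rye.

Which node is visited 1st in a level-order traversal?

yew

Level-order visits nodes level by level from the root, left to right within each level.
Level 0: yew
Level 1: ash, cedar
Level 2: pear, fern, lime, bay
Level 3: aster, kale, lily, teak, rye
Level 4: reed, sage
Level 5: rose
Full level-order sequence: yew, ash, cedar, pear, fern, lime, bay, aster, kale, lily, teak, rye, reed, sage, rose.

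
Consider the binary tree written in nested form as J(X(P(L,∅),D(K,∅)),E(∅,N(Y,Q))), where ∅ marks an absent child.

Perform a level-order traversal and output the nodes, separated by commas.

J, X, E, P, D, N, L, K, Y, Q

Level-order visits nodes level by level from the root, left to right within each level.
Level 0: J
Level 1: X, E
Level 2: P, D, N
Level 3: L, K, Y, Q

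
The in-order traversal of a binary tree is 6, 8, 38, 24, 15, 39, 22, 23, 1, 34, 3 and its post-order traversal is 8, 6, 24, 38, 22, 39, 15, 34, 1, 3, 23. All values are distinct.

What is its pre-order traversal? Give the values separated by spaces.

23 15 38 6 8 24 39 22 3 1 34

The last element of post-order is the root; it splits in-order into left and right subtrees.
Root 23: left subtree has 7 nodes {6, 8, 38, 24, 15, 39, 22}, right has 3 {1, 34, 3}.
  Root 15: left subtree has 4 nodes {6, 8, 38, 24}, right has 2 {39, 22}.
    Root 38: left subtree has 2 nodes {6, 8}, right has 1 {24}.
      Root 6: left subtree has 0 nodes { }, right has 1 {8}.
    Root 39: left subtree has 0 nodes { }, right has 1 {22}.
  Root 3: left subtree has 2 nodes {1, 34}, right has 0 { }.
    Root 1: left subtree has 0 nodes { }, right has 1 {34}.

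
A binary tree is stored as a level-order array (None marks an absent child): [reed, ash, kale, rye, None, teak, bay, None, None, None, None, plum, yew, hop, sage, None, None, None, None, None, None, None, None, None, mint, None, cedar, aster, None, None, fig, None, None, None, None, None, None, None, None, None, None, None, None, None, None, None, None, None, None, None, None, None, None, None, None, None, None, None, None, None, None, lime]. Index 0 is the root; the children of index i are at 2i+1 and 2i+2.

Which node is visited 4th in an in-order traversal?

plum

In-order visits the left subtree, then the node, then the right subtree.
At reed: go left to ash.
  At ash: go left to rye.
    rye is a leaf — visit rye.
  Visit ash.
  At ash: no right child.
Visit reed.
At reed: go right to kale.
  At kale: go left to teak.
    At teak: go left to plum.
      At plum: no left child.
      Visit plum.
      At plum: go right to mint.
        mint is a leaf — visit mint.
    Visit teak.
    At teak: go right to yew.
      At yew: no left child.
      Visit yew.
      At yew: go right to cedar.
        cedar is a leaf — visit cedar.
  Visit kale.
  At kale: go right to bay.
    At bay: go left to hop.
      At hop: go left to aster.
        aster is a leaf — visit aster.
      Visit hop.
      At hop: no right child.
    Visit bay.
    At bay: go right to sage.
      At sage: no left child.
      Visit sage.
      At sage: go right to fig.
        At fig: go left to lime.
          lime is a leaf — visit lime.
        Visit fig.
        At fig: no right child.
Full in-order sequence: rye, ash, reed, plum, mint, teak, yew, cedar, kale, aster, hop, bay, sage, lime, fig.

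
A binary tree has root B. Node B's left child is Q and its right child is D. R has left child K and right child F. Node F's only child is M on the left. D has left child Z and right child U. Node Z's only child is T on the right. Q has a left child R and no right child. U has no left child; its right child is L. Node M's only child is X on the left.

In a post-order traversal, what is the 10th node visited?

U

Post-order visits the left subtree, then the right subtree, then the node.
At B: go left to Q.
  At Q: go left to R.
    At R: go left to K.
      K is a leaf — visit K.
    At R: go right to F.
      At F: go left to M.
        At M: go left to X.
          X is a leaf — visit X.
        At M: no right child.
        Visit M.
      At F: no right child.
      Visit F.
    Visit R.
  At Q: no right child.
  Visit Q.
At B: go right to D.
  At D: go left to Z.
    At Z: no left child.
    At Z: go right to T.
      T is a leaf — visit T.
    Visit Z.
  At D: go right to U.
    At U: no left child.
    At U: go right to L.
      L is a leaf — visit L.
    Visit U.
  Visit D.
Visit B.
Full post-order sequence: K, X, M, F, R, Q, T, Z, L, U, D, B.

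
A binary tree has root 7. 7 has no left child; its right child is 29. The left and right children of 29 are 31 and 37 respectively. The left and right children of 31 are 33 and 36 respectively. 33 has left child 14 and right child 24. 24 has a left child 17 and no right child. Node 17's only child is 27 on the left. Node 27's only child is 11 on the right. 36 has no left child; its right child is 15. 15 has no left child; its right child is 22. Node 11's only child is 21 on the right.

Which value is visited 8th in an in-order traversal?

24

In-order visits the left subtree, then the node, then the right subtree.
At 7: no left child.
Visit 7.
At 7: go right to 29.
  At 29: go left to 31.
    At 31: go left to 33.
      At 33: go left to 14.
        14 is a leaf — visit 14.
      Visit 33.
      At 33: go right to 24.
        At 24: go left to 17.
          At 17: go left to 27.
            At 27: no left child.
            Visit 27.
            At 27: go right to 11.
              At 11: no left child.
              Visit 11.
              At 11: go right to 21.
                21 is a leaf — visit 21.
          Visit 17.
          At 17: no right child.
        Visit 24.
        At 24: no right child.
    Visit 31.
    At 31: go right to 36.
      At 36: no left child.
      Visit 36.
      At 36: go right to 15.
        At 15: no left child.
        Visit 15.
        At 15: go right to 22.
          22 is a leaf — visit 22.
  Visit 29.
  At 29: go right to 37.
    37 is a leaf — visit 37.
Full in-order sequence: 7, 14, 33, 27, 11, 21, 17, 24, 31, 36, 15, 22, 29, 37.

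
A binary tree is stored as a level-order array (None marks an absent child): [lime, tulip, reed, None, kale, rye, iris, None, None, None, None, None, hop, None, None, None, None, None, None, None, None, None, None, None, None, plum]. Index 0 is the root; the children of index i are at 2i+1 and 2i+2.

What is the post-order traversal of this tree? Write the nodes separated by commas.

kale, tulip, plum, hop, rye, iris, reed, lime

Post-order visits the left subtree, then the right subtree, then the node.
At lime: go left to tulip.
  At tulip: no left child.
  At tulip: go right to kale.
    kale is a leaf — visit kale.
  Visit tulip.
At lime: go right to reed.
  At reed: go left to rye.
    At rye: no left child.
    At rye: go right to hop.
      At hop: go left to plum.
        plum is a leaf — visit plum.
      At hop: no right child.
      Visit hop.
    Visit rye.
  At reed: go right to iris.
    iris is a leaf — visit iris.
  Visit reed.
Visit lime.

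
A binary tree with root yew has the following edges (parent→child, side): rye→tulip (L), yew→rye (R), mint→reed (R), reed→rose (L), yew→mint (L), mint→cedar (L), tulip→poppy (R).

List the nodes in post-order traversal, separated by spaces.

cedar rose reed mint poppy tulip rye yew

Post-order visits the left subtree, then the right subtree, then the node.
At yew: go left to mint.
  At mint: go left to cedar.
    cedar is a leaf — visit cedar.
  At mint: go right to reed.
    At reed: go left to rose.
      rose is a leaf — visit rose.
    At reed: no right child.
    Visit reed.
  Visit mint.
At yew: go right to rye.
  At rye: go left to tulip.
    At tulip: no left child.
    At tulip: go right to poppy.
      poppy is a leaf — visit poppy.
    Visit tulip.
  At rye: no right child.
  Visit rye.
Visit yew.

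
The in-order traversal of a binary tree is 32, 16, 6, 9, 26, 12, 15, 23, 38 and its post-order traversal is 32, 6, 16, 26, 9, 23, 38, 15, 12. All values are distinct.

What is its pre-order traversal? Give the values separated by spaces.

The last element of post-order is the root; it splits in-order into left and right subtrees.
Root 12: left subtree has 5 nodes {32, 16, 6, 9, 26}, right has 3 {15, 23, 38}.
  Root 9: left subtree has 3 nodes {32, 16, 6}, right has 1 {26}.
    Root 16: left subtree has 1 node {32}, right has 1 {6}.
  Root 15: left subtree has 0 nodes { }, right has 2 {23, 38}.
    Root 38: left subtree has 1 node {23}, right has 0 { }.

12 9 16 32 6 26 15 38 23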